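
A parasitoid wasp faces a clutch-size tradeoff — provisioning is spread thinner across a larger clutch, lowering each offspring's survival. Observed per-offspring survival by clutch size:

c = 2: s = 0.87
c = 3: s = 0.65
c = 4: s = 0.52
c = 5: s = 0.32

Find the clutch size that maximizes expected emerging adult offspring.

4

Expected emerging adult offspring = c × s(c):
  c=2: 2 × 0.87 = 1.740
  c=3: 3 × 0.65 = 1.950
  c=4: 4 × 0.52 = 2.080
  c=5: 5 × 0.32 = 1.600
Maximum at c = 4 (2.080 emerging adult offspring).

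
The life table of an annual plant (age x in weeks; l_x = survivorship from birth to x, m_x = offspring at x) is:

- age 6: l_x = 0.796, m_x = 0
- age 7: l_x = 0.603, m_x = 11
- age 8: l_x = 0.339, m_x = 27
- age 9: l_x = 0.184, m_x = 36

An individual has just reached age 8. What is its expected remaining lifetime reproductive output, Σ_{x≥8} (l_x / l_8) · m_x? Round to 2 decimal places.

l_8 = 0.339. Conditional survival from age 8 to x is l_x / l_8.
  x=8: (0.339/0.339) × 27 = 27.0000
  x=9: (0.184/0.339) × 36 = 19.5398
Sum = 27.0000 + 19.5398 = 46.5398

46.54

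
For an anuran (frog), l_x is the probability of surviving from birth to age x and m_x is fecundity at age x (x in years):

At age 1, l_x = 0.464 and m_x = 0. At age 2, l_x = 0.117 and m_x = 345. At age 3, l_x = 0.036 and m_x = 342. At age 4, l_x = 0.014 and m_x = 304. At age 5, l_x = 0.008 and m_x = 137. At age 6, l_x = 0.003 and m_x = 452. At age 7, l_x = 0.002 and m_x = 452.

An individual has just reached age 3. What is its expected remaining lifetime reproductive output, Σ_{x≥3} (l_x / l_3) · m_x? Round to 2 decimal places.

553.44

l_3 = 0.036. Conditional survival from age 3 to x is l_x / l_3.
  x=3: (0.036/0.036) × 342 = 342.0000
  x=4: (0.014/0.036) × 304 = 118.2222
  x=5: (0.008/0.036) × 137 = 30.4444
  x=6: (0.003/0.036) × 452 = 37.6667
  x=7: (0.002/0.036) × 452 = 25.1111
Sum = 342.0000 + 118.2222 + 30.4444 + 37.6667 + 25.1111 = 553.4444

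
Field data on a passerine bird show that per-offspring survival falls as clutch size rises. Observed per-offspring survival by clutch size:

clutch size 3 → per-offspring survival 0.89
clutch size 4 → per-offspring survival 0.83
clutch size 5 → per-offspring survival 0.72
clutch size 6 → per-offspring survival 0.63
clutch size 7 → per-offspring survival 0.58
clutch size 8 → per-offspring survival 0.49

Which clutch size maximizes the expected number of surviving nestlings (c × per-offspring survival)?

Expected surviving nestlings = c × s(c):
  c=3: 3 × 0.89 = 2.670
  c=4: 4 × 0.83 = 3.320
  c=5: 5 × 0.72 = 3.600
  c=6: 6 × 0.63 = 3.780
  c=7: 7 × 0.58 = 4.060
  c=8: 8 × 0.49 = 3.920
Maximum at c = 7 (4.060 surviving nestlings).

7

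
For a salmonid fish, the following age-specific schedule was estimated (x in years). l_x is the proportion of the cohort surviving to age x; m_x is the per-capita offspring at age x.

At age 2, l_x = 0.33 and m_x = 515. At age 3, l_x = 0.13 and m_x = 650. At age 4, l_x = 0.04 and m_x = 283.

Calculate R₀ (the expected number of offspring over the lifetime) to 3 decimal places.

265.770

R₀ = Σ l_x m_x:
  age 2: 0.33 × 515 = 169.9500
  age 3: 0.13 × 650 = 84.5000
  age 4: 0.04 × 283 = 11.3200
R₀ = 169.9500 + 84.5000 + 11.3200 = 265.7700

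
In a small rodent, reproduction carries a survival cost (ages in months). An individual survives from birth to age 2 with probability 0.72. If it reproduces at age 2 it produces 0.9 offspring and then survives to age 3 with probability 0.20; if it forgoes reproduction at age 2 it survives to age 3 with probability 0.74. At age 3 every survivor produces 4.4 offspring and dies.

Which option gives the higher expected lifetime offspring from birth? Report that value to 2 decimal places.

breed at age 2: R₀ = 0.72 × (0.9 + 0.20 × 4.4) = 0.72 × 1.7800 = 1.2816
delay to age 3: R₀ = 0.72 × (0.74 × 4.4) = 0.72 × 3.2560 = 2.3443
Higher: delay to age 3 (2.3443).

2.34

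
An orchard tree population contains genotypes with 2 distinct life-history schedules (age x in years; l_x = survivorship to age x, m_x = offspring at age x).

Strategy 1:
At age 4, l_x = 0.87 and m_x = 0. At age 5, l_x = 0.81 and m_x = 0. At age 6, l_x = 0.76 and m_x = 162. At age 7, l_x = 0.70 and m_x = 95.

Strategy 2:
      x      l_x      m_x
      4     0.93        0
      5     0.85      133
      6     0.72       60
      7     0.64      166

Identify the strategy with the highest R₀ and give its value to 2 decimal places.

Strategy 1: R₀ = 0.87×0 + 0.81×0 + 0.76×162 + 0.70×95 = 189.6200
Strategy 2: R₀ = 0.93×0 + 0.85×133 + 0.72×60 + 0.64×166 = 262.4900
Highest R₀: strategy 2 with 262.4900.

262.49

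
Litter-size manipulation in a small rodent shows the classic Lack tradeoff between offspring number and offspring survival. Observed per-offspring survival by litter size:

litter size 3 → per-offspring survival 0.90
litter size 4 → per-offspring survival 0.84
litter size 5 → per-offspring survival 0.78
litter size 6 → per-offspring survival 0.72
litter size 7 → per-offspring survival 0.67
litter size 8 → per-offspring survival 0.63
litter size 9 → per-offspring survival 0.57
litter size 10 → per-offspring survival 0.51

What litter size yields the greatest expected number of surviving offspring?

Expected surviving offspring = c × s(c):
  c=3: 3 × 0.90 = 2.700
  c=4: 4 × 0.84 = 3.360
  c=5: 5 × 0.78 = 3.900
  c=6: 6 × 0.72 = 4.320
  c=7: 7 × 0.67 = 4.690
  c=8: 8 × 0.63 = 5.040
  c=9: 9 × 0.57 = 5.130
  c=10: 10 × 0.51 = 5.100
Maximum at c = 9 (5.130 surviving offspring).

9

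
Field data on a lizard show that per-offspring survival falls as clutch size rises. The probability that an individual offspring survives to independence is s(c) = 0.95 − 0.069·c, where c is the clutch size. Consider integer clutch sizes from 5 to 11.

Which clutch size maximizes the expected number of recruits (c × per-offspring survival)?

Expected recruits = c × s(c):
  c=5: 5 × 0.605 = 3.025
  c=6: 6 × 0.536 = 3.216
  c=7: 7 × 0.467 = 3.269
  c=8: 8 × 0.398 = 3.184
  c=9: 9 × 0.329 = 2.961
  c=10: 10 × 0.260 = 2.600
  c=11: 11 × 0.191 = 2.101
Maximum at c = 7 (3.269 recruits).

7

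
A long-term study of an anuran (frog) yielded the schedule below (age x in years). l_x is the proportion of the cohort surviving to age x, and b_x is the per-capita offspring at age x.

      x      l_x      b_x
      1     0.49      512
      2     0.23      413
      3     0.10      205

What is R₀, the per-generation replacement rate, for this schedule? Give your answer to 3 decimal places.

R₀ = Σ l_x b_x:
  age 1: 0.49 × 512 = 250.8800
  age 2: 0.23 × 413 = 94.9900
  age 3: 0.10 × 205 = 20.5000
R₀ = 250.8800 + 94.9900 + 20.5000 = 366.3700

366.370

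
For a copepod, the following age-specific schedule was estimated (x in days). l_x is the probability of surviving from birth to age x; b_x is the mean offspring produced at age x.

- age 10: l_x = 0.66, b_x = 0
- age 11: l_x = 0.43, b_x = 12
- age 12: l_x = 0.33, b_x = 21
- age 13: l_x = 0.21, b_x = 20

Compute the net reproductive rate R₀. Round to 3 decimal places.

16.290

R₀ = Σ l_x b_x:
  age 10: 0.66 × 0 = 0.0000
  age 11: 0.43 × 12 = 5.1600
  age 12: 0.33 × 21 = 6.9300
  age 13: 0.21 × 20 = 4.2000
R₀ = 0.0000 + 5.1600 + 6.9300 + 4.2000 = 16.2900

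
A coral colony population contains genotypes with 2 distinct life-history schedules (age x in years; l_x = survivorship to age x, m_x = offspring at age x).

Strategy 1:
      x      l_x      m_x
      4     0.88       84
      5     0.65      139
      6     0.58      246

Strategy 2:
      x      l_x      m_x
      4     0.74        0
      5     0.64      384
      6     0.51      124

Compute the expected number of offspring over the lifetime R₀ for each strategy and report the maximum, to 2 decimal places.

309.00

Strategy 1: R₀ = 0.88×84 + 0.65×139 + 0.58×246 = 306.9500
Strategy 2: R₀ = 0.74×0 + 0.64×384 + 0.51×124 = 309.0000
Highest R₀: strategy 2 with 309.0000.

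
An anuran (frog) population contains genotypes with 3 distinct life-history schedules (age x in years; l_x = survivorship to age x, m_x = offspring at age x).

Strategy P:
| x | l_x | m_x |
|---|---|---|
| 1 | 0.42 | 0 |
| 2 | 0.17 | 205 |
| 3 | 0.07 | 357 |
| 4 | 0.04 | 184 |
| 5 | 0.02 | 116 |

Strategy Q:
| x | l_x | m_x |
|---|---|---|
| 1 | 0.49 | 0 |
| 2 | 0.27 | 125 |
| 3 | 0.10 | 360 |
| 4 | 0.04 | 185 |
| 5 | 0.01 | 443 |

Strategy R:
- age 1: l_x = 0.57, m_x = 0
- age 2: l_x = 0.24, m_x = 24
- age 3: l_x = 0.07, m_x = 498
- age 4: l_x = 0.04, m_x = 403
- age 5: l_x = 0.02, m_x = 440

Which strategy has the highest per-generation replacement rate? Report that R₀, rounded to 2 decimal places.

Strategy P: R₀ = 0.42×0 + 0.17×205 + 0.07×357 + 0.04×184 + 0.02×116 = 69.5200
Strategy Q: R₀ = 0.49×0 + 0.27×125 + 0.10×360 + 0.04×185 + 0.01×443 = 81.5800
Strategy R: R₀ = 0.57×0 + 0.24×24 + 0.07×498 + 0.04×403 + 0.02×440 = 65.5400
Highest R₀: strategy Q with 81.5800.

81.58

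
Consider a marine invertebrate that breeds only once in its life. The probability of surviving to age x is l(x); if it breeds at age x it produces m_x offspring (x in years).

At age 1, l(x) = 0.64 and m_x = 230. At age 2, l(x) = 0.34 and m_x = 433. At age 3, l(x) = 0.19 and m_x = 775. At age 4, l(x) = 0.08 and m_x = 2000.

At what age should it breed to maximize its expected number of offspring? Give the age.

Expected offspring if breeding at age x = l(x) × m_x:
  age 1: 0.64 × 230 = 147.200
  age 2: 0.34 × 433 = 147.220
  age 3: 0.19 × 775 = 147.250
  age 4: 0.08 × 2000 = 160.000
Maximum at age 4 (160.000).

4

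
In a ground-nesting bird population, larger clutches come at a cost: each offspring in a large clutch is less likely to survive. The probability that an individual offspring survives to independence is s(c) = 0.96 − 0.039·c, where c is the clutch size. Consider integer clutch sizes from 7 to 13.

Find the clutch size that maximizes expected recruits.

12

Expected recruits = c × s(c):
  c=7: 7 × 0.687 = 4.809
  c=8: 8 × 0.648 = 5.184
  c=9: 9 × 0.609 = 5.481
  c=10: 10 × 0.570 = 5.700
  c=11: 11 × 0.531 = 5.841
  c=12: 12 × 0.492 = 5.904
  c=13: 13 × 0.453 = 5.889
Maximum at c = 12 (5.904 recruits).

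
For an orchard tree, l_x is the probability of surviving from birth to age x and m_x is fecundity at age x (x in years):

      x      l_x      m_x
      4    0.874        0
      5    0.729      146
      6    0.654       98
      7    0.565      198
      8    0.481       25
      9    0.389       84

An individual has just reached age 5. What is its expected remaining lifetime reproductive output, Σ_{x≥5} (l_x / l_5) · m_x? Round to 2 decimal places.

448.69

l_5 = 0.729. Conditional survival from age 5 to x is l_x / l_5.
  x=5: (0.729/0.729) × 146 = 146.0000
  x=6: (0.654/0.729) × 98 = 87.9177
  x=7: (0.565/0.729) × 198 = 153.4568
  x=8: (0.481/0.729) × 25 = 16.4952
  x=9: (0.389/0.729) × 84 = 44.8230
Sum = 146.0000 + 87.9177 + 153.4568 + 16.4952 + 44.8230 = 448.6927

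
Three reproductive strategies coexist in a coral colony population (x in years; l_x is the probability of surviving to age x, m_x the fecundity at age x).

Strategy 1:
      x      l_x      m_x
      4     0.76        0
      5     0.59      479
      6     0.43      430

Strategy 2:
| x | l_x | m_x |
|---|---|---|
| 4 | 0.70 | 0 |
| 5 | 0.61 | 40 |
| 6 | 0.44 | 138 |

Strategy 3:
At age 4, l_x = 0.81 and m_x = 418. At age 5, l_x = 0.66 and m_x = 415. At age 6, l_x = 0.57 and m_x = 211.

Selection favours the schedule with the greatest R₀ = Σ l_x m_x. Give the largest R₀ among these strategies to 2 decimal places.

732.75

Strategy 1: R₀ = 0.76×0 + 0.59×479 + 0.43×430 = 467.5100
Strategy 2: R₀ = 0.70×0 + 0.61×40 + 0.44×138 = 85.1200
Strategy 3: R₀ = 0.81×418 + 0.66×415 + 0.57×211 = 732.7500
Highest R₀: strategy 3 with 732.7500.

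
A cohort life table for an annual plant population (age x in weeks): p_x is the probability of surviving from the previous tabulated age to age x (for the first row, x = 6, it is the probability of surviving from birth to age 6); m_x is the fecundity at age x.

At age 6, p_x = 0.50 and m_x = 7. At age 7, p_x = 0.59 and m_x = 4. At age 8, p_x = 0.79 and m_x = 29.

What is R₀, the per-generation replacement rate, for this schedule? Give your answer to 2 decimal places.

11.44

Survivorship from birth: l_x = p_6·p_7·…·p_x.
  l_6 = 0.50000
  l_7 = 0.29500
  l_8 = 0.23305
R₀ = Σ l_x m_x:
  age 6: 0.50000 × 7 = 3.5000
  age 7: 0.29500 × 4 = 1.1800
  age 8: 0.23305 × 29 = 6.7584
R₀ = 3.5000 + 1.1800 + 6.7584 = 11.4384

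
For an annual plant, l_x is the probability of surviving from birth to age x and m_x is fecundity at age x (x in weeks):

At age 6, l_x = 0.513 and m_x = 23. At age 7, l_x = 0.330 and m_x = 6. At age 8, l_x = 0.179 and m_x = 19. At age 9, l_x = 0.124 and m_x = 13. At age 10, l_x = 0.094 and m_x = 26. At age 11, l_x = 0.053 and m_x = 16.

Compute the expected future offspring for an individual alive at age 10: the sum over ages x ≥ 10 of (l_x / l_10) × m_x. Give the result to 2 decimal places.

l_10 = 0.094. Conditional survival from age 10 to x is l_x / l_10.
  x=10: (0.094/0.094) × 26 = 26.0000
  x=11: (0.053/0.094) × 16 = 9.0213
Sum = 26.0000 + 9.0213 = 35.0213

35.02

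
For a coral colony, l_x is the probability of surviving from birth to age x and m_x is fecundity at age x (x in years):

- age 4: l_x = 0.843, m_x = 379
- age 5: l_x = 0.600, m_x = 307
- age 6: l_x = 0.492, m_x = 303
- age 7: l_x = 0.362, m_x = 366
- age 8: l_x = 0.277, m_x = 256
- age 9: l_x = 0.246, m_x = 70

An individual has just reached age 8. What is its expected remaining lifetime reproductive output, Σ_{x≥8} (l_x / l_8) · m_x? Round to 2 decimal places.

l_8 = 0.277. Conditional survival from age 8 to x is l_x / l_8.
  x=8: (0.277/0.277) × 256 = 256.0000
  x=9: (0.246/0.277) × 70 = 62.1661
Sum = 256.0000 + 62.1661 = 318.1661

318.17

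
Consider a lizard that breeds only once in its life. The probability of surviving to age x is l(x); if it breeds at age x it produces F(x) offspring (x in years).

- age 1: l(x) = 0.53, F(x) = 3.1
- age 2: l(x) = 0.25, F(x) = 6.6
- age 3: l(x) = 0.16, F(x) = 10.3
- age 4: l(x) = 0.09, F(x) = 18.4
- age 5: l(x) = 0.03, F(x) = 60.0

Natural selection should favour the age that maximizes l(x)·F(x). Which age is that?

5

Expected offspring if breeding at age x = l(x) × F(x):
  age 1: 0.53 × 3.1 = 1.643
  age 2: 0.25 × 6.6 = 1.650
  age 3: 0.16 × 10.3 = 1.648
  age 4: 0.09 × 18.4 = 1.656
  age 5: 0.03 × 60.0 = 1.800
Maximum at age 5 (1.800).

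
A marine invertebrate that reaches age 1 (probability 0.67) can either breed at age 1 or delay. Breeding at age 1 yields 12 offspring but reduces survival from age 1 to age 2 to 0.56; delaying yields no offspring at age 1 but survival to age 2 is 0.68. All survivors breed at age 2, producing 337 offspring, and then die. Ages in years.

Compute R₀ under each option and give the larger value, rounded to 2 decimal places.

153.54

breed at age 1: R₀ = 0.67 × (12 + 0.56 × 337) = 0.67 × 200.7200 = 134.4824
delay to age 2: R₀ = 0.67 × (0.68 × 337) = 0.67 × 229.1600 = 153.5372
Higher: delay to age 2 (153.5372).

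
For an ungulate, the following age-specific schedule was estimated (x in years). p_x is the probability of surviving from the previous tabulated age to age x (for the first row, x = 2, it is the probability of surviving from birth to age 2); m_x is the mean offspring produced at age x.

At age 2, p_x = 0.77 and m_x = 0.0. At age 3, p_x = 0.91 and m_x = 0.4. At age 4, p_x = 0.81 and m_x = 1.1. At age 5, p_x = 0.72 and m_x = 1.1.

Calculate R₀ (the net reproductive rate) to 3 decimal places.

Survivorship from birth: l_x = p_2·p_3·…·p_x.
  l_2 = 0.77000
  l_3 = 0.70070
  l_4 = 0.56757
  l_5 = 0.40865
R₀ = Σ l_x m_x:
  age 2: 0.77000 × 0.0 = 0.0000
  age 3: 0.70070 × 0.4 = 0.2803
  age 4: 0.56757 × 1.1 = 0.6243
  age 5: 0.40865 × 1.1 = 0.4495
R₀ = 0.0000 + 0.2803 + 0.6243 + 0.4495 = 1.3541

1.354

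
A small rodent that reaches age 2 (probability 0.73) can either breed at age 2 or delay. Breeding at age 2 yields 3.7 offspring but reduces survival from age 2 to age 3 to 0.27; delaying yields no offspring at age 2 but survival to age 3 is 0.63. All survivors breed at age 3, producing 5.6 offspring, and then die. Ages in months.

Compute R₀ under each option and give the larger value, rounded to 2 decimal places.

3.80

breed at age 2: R₀ = 0.73 × (3.7 + 0.27 × 5.6) = 0.73 × 5.2120 = 3.8048
delay to age 3: R₀ = 0.73 × (0.63 × 5.6) = 0.73 × 3.5280 = 2.5754
Higher: breed at age 2 (3.8048).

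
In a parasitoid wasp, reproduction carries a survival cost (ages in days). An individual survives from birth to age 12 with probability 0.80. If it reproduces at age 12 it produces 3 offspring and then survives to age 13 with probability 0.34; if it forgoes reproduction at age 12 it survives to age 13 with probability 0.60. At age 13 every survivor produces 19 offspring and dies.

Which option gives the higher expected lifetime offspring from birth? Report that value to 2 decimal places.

9.12

breed at age 12: R₀ = 0.80 × (3 + 0.34 × 19) = 0.80 × 9.4600 = 7.5680
delay to age 13: R₀ = 0.80 × (0.60 × 19) = 0.80 × 11.4000 = 9.1200
Higher: delay to age 13 (9.1200).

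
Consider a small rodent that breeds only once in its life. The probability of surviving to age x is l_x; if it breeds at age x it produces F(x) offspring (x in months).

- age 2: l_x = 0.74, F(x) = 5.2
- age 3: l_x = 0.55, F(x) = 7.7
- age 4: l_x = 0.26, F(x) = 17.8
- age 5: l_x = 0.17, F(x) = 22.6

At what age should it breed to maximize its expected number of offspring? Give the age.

Expected offspring if breeding at age x = l_x × F(x):
  age 2: 0.74 × 5.2 = 3.848
  age 3: 0.55 × 7.7 = 4.235
  age 4: 0.26 × 17.8 = 4.628
  age 5: 0.17 × 22.6 = 3.842
Maximum at age 4 (4.628).

4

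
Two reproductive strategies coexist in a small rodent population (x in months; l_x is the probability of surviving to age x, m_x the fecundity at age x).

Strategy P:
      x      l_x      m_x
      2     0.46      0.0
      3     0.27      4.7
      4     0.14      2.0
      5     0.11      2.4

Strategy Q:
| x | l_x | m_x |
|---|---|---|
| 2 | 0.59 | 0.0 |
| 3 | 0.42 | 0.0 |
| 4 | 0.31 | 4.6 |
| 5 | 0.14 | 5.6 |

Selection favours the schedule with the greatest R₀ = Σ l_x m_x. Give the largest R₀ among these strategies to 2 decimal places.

Strategy P: R₀ = 0.46×0.0 + 0.27×4.7 + 0.14×2.0 + 0.11×2.4 = 1.8130
Strategy Q: R₀ = 0.59×0.0 + 0.42×0.0 + 0.31×4.6 + 0.14×5.6 = 2.2100
Highest R₀: strategy Q with 2.2100.

2.21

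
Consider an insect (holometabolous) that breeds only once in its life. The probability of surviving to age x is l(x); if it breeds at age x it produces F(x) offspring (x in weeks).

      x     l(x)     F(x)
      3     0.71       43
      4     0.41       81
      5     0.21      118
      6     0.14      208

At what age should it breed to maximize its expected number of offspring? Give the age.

4

Expected offspring if breeding at age x = l(x) × F(x):
  age 3: 0.71 × 43 = 30.530
  age 4: 0.41 × 81 = 33.210
  age 5: 0.21 × 118 = 24.780
  age 6: 0.14 × 208 = 29.120
Maximum at age 4 (33.210).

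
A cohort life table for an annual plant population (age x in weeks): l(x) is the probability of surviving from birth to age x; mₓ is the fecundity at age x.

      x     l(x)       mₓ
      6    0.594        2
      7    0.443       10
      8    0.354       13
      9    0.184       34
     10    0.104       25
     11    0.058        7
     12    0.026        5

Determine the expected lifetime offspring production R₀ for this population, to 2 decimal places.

R₀ = Σ l(x) mₓ:
  age 6: 0.594 × 2 = 1.1880
  age 7: 0.443 × 10 = 4.4300
  age 8: 0.354 × 13 = 4.6020
  age 9: 0.184 × 34 = 6.2560
  age 10: 0.104 × 25 = 2.6000
  age 11: 0.058 × 7 = 0.4060
  age 12: 0.026 × 5 = 0.1300
R₀ = 1.1880 + 4.4300 + 4.6020 + 6.2560 + 2.6000 + 0.4060 + 0.1300 = 19.6120

19.61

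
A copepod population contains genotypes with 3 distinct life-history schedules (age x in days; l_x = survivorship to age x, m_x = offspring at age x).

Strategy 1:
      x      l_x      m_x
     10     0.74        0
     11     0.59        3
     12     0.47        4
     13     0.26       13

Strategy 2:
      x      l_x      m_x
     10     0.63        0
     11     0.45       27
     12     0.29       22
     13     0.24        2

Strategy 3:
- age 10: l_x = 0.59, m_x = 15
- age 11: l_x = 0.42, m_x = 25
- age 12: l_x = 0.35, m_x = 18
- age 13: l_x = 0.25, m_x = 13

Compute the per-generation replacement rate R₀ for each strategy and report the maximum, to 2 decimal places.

28.90

Strategy 1: R₀ = 0.74×0 + 0.59×3 + 0.47×4 + 0.26×13 = 7.0300
Strategy 2: R₀ = 0.63×0 + 0.45×27 + 0.29×22 + 0.24×2 = 19.0100
Strategy 3: R₀ = 0.59×15 + 0.42×25 + 0.35×18 + 0.25×13 = 28.9000
Highest R₀: strategy 3 with 28.9000.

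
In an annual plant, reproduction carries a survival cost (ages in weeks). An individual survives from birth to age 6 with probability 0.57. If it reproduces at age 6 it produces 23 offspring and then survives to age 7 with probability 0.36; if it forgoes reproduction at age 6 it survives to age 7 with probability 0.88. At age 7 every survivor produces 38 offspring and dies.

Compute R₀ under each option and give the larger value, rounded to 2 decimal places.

20.91

breed at age 6: R₀ = 0.57 × (23 + 0.36 × 38) = 0.57 × 36.6800 = 20.9076
delay to age 7: R₀ = 0.57 × (0.88 × 38) = 0.57 × 33.4400 = 19.0608
Higher: breed at age 6 (20.9076).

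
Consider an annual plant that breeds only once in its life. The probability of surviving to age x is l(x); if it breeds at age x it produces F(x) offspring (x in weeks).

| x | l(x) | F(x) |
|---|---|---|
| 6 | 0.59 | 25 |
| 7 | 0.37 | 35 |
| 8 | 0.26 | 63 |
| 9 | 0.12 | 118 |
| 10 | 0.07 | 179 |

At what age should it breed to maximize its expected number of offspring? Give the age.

Expected offspring if breeding at age x = l(x) × F(x):
  age 6: 0.59 × 25 = 14.750
  age 7: 0.37 × 35 = 12.950
  age 8: 0.26 × 63 = 16.380
  age 9: 0.12 × 118 = 14.160
  age 10: 0.07 × 179 = 12.530
Maximum at age 8 (16.380).

8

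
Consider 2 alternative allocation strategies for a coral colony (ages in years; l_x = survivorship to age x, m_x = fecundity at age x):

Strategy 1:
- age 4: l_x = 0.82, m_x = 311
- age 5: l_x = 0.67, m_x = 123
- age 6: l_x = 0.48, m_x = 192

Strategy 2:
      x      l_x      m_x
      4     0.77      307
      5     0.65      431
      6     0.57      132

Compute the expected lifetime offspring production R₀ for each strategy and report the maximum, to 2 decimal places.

Strategy 1: R₀ = 0.82×311 + 0.67×123 + 0.48×192 = 429.5900
Strategy 2: R₀ = 0.77×307 + 0.65×431 + 0.57×132 = 591.7800
Highest R₀: strategy 2 with 591.7800.

591.78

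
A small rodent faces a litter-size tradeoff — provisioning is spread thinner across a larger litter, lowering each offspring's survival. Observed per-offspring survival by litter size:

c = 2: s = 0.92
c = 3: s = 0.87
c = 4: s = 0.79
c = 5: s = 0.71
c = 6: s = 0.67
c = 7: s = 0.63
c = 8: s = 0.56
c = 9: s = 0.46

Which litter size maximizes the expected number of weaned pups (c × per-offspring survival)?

8

Expected weaned pups = c × s(c):
  c=2: 2 × 0.92 = 1.840
  c=3: 3 × 0.87 = 2.610
  c=4: 4 × 0.79 = 3.160
  c=5: 5 × 0.71 = 3.550
  c=6: 6 × 0.67 = 4.020
  c=7: 7 × 0.63 = 4.410
  c=8: 8 × 0.56 = 4.480
  c=9: 9 × 0.46 = 4.140
Maximum at c = 8 (4.480 weaned pups).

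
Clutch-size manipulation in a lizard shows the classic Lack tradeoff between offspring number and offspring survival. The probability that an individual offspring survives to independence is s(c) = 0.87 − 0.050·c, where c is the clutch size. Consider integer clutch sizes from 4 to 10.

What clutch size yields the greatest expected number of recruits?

9

Expected recruits = c × s(c):
  c=4: 4 × 0.670 = 2.680
  c=5: 5 × 0.620 = 3.100
  c=6: 6 × 0.570 = 3.420
  c=7: 7 × 0.520 = 3.640
  c=8: 8 × 0.470 = 3.760
  c=9: 9 × 0.420 = 3.780
  c=10: 10 × 0.370 = 3.700
Maximum at c = 9 (3.780 recruits).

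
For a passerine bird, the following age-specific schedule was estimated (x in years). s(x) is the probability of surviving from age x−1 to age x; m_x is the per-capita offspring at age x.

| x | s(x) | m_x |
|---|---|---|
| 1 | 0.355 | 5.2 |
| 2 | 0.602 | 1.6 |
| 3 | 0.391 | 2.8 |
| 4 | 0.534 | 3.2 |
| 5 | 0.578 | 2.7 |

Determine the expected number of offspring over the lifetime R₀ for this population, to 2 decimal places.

Survivorship from birth: l_x = s_1·s_2·…·s_x.
  l_1 = 0.35500
  l_2 = 0.21371
  l_3 = 0.08356
  l_4 = 0.04462
  l_5 = 0.02579
R₀ = Σ l_x m_x:
  age 1: 0.35500 × 5.2 = 1.8460
  age 2: 0.21371 × 1.6 = 0.3419
  age 3: 0.08356 × 2.8 = 0.2340
  age 4: 0.04462 × 3.2 = 0.1428
  age 5: 0.02579 × 2.7 = 0.0696
R₀ = 1.8460 + 0.3419 + 0.2340 + 0.1428 + 0.0696 = 2.6343

2.63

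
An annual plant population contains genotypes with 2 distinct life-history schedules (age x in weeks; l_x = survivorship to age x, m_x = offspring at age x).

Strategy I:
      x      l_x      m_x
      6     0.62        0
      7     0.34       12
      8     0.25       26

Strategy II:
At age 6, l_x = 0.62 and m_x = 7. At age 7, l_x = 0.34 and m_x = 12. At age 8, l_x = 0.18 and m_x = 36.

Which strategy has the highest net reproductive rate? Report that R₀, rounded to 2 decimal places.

Strategy I: R₀ = 0.62×0 + 0.34×12 + 0.25×26 = 10.5800
Strategy II: R₀ = 0.62×7 + 0.34×12 + 0.18×36 = 14.9000
Highest R₀: strategy II with 14.9000.

14.90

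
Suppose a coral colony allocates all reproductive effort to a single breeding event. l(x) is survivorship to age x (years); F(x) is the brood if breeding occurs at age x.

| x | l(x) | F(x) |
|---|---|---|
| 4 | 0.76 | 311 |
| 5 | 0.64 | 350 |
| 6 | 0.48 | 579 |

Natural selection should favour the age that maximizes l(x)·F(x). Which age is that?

Expected offspring if breeding at age x = l(x) × F(x):
  age 4: 0.76 × 311 = 236.360
  age 5: 0.64 × 350 = 224.000
  age 6: 0.48 × 579 = 277.920
Maximum at age 6 (277.920).

6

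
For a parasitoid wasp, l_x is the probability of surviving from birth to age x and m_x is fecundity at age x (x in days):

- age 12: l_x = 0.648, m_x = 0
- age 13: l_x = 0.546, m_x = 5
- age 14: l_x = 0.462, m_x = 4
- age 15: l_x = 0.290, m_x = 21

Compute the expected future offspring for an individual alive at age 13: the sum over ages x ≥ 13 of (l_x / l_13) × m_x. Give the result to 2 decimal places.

l_13 = 0.546. Conditional survival from age 13 to x is l_x / l_13.
  x=13: (0.546/0.546) × 5 = 5.0000
  x=14: (0.462/0.546) × 4 = 3.3846
  x=15: (0.290/0.546) × 21 = 11.1538
Sum = 5.0000 + 3.3846 + 11.1538 = 19.5385

19.54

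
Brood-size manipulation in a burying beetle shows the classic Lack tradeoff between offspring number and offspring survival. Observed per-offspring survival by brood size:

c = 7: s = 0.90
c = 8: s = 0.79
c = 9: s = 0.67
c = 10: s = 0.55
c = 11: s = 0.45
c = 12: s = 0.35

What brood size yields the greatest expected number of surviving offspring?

8

Expected surviving offspring = c × s(c):
  c=7: 7 × 0.90 = 6.300
  c=8: 8 × 0.79 = 6.320
  c=9: 9 × 0.67 = 6.030
  c=10: 10 × 0.55 = 5.500
  c=11: 11 × 0.45 = 4.950
  c=12: 12 × 0.35 = 4.200
Maximum at c = 8 (6.320 surviving offspring).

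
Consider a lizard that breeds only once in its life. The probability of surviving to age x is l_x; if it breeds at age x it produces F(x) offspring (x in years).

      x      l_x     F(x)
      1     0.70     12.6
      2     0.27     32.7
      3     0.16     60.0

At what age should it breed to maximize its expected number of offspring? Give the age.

Expected offspring if breeding at age x = l_x × F(x):
  age 1: 0.70 × 12.6 = 8.820
  age 2: 0.27 × 32.7 = 8.829
  age 3: 0.16 × 60.0 = 9.600
Maximum at age 3 (9.600).

3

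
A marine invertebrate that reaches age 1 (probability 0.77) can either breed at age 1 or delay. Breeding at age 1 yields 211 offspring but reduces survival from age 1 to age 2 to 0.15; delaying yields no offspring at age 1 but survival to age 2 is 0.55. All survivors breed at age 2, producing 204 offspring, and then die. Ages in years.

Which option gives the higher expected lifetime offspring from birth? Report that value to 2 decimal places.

186.03

breed at age 1: R₀ = 0.77 × (211 + 0.15 × 204) = 0.77 × 241.6000 = 186.0320
delay to age 2: R₀ = 0.77 × (0.55 × 204) = 0.77 × 112.2000 = 86.3940
Higher: breed at age 1 (186.0320).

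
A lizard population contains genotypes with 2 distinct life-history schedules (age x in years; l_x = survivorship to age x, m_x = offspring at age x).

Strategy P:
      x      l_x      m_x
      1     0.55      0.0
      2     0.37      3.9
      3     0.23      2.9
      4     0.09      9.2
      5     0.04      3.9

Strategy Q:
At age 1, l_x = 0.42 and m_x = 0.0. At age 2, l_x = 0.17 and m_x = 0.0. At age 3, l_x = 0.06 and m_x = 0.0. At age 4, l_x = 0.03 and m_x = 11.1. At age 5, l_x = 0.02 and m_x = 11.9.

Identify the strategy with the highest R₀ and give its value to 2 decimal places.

Strategy P: R₀ = 0.55×0.0 + 0.37×3.9 + 0.23×2.9 + 0.09×9.2 + 0.04×3.9 = 3.0940
Strategy Q: R₀ = 0.42×0.0 + 0.17×0.0 + 0.06×0.0 + 0.03×11.1 + 0.02×11.9 = 0.5710
Highest R₀: strategy P with 3.0940.

3.09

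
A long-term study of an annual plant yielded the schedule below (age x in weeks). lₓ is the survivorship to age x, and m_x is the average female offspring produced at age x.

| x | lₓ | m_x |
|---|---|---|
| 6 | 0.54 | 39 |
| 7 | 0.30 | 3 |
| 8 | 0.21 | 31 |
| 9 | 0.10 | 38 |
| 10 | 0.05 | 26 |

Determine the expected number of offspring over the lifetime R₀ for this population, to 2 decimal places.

R₀ = Σ lₓ m_x:
  age 6: 0.54 × 39 = 21.0600
  age 7: 0.30 × 3 = 0.9000
  age 8: 0.21 × 31 = 6.5100
  age 9: 0.10 × 38 = 3.8000
  age 10: 0.05 × 26 = 1.3000
R₀ = 21.0600 + 0.9000 + 6.5100 + 3.8000 + 1.3000 = 33.5700

33.57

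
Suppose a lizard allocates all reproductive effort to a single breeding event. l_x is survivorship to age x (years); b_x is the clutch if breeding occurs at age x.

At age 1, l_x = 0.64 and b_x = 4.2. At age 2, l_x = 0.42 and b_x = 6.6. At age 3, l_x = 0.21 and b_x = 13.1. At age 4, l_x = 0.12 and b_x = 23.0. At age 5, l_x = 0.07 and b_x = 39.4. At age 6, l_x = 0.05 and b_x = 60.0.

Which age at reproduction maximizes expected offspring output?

Expected offspring if breeding at age x = l_x × b_x:
  age 1: 0.64 × 4.2 = 2.688
  age 2: 0.42 × 6.6 = 2.772
  age 3: 0.21 × 13.1 = 2.751
  age 4: 0.12 × 23.0 = 2.760
  age 5: 0.07 × 39.4 = 2.758
  age 6: 0.05 × 60.0 = 3.000
Maximum at age 6 (3.000).

6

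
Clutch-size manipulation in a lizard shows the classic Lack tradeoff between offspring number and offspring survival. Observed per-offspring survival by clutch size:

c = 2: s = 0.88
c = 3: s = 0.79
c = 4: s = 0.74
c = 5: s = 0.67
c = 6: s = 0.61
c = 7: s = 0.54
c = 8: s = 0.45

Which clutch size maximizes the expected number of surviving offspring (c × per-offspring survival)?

7

Expected surviving offspring = c × s(c):
  c=2: 2 × 0.88 = 1.760
  c=3: 3 × 0.79 = 2.370
  c=4: 4 × 0.74 = 2.960
  c=5: 5 × 0.67 = 3.350
  c=6: 6 × 0.61 = 3.660
  c=7: 7 × 0.54 = 3.780
  c=8: 8 × 0.45 = 3.600
Maximum at c = 7 (3.780 surviving offspring).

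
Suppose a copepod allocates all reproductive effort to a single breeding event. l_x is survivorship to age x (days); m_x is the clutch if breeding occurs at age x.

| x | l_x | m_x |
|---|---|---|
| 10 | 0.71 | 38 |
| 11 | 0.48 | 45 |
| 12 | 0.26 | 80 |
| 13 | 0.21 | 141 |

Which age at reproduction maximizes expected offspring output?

Expected offspring if breeding at age x = l_x × m_x:
  age 10: 0.71 × 38 = 26.980
  age 11: 0.48 × 45 = 21.600
  age 12: 0.26 × 80 = 20.800
  age 13: 0.21 × 141 = 29.610
Maximum at age 13 (29.610).

13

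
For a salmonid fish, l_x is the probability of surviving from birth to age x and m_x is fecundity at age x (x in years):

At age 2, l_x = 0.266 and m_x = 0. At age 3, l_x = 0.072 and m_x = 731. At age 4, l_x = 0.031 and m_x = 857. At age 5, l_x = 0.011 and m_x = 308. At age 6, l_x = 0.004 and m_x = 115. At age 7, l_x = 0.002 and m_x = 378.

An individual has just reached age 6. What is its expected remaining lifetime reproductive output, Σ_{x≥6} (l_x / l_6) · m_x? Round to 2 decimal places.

l_6 = 0.004. Conditional survival from age 6 to x is l_x / l_6.
  x=6: (0.004/0.004) × 115 = 115.0000
  x=7: (0.002/0.004) × 378 = 189.0000
Sum = 115.0000 + 189.0000 = 304.0000

304.00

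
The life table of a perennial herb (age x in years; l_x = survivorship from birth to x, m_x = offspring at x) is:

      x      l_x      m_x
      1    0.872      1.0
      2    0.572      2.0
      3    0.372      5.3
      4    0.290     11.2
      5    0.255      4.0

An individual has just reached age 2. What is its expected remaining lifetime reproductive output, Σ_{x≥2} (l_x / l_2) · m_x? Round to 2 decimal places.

12.91

l_2 = 0.572. Conditional survival from age 2 to x is l_x / l_2.
  x=2: (0.572/0.572) × 2.0 = 2.0000
  x=3: (0.372/0.572) × 5.3 = 3.4469
  x=4: (0.290/0.572) × 11.2 = 5.6783
  x=5: (0.255/0.572) × 4.0 = 1.7832
Sum = 2.0000 + 3.4469 + 5.6783 + 1.7832 = 12.9084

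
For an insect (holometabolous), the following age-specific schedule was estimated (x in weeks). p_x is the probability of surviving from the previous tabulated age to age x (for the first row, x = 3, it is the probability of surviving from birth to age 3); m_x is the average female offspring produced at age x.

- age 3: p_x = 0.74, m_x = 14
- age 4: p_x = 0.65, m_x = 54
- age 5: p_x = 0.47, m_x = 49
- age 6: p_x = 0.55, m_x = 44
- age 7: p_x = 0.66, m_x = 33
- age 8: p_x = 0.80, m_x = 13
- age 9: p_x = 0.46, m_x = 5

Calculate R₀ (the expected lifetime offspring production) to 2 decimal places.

56.59

Survivorship from birth: l_x = p_3·p_4·…·p_x.
  l_3 = 0.74000
  l_4 = 0.48100
  l_5 = 0.22607
  l_6 = 0.12434
  l_7 = 0.08206
  l_8 = 0.06565
  l_9 = 0.03020
R₀ = Σ l_x m_x:
  age 3: 0.74000 × 14 = 10.3600
  age 4: 0.48100 × 54 = 25.9740
  age 5: 0.22607 × 49 = 11.0774
  age 6: 0.12434 × 44 = 5.4710
  age 7: 0.08206 × 33 = 2.7080
  age 8: 0.06565 × 13 = 0.8535
  age 9: 0.03020 × 5 = 0.1510
R₀ = 10.3600 + 25.9740 + 11.0774 + 5.4710 + 2.7080 + 0.8535 + 0.1510 = 56.5948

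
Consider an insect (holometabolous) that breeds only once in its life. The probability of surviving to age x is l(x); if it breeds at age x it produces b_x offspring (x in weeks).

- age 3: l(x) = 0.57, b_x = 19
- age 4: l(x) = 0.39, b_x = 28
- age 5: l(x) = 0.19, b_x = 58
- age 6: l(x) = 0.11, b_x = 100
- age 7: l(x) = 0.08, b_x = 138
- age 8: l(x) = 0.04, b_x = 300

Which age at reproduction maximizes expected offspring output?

8

Expected offspring if breeding at age x = l(x) × b_x:
  age 3: 0.57 × 19 = 10.830
  age 4: 0.39 × 28 = 10.920
  age 5: 0.19 × 58 = 11.020
  age 6: 0.11 × 100 = 11.000
  age 7: 0.08 × 138 = 11.040
  age 8: 0.04 × 300 = 12.000
Maximum at age 8 (12.000).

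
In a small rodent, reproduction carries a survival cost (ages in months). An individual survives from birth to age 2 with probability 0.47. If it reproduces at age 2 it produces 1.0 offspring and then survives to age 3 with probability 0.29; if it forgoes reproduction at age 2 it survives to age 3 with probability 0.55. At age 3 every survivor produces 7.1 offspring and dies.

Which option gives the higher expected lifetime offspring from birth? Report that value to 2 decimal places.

breed at age 2: R₀ = 0.47 × (1.0 + 0.29 × 7.1) = 0.47 × 3.0590 = 1.4377
delay to age 3: R₀ = 0.47 × (0.55 × 7.1) = 0.47 × 3.9050 = 1.8354
Higher: delay to age 3 (1.8354).

1.84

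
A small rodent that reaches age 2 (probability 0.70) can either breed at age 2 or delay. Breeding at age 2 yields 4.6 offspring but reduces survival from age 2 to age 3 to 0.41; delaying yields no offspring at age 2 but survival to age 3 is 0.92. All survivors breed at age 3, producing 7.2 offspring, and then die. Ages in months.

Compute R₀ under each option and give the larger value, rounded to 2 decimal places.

5.29

breed at age 2: R₀ = 0.70 × (4.6 + 0.41 × 7.2) = 0.70 × 7.5520 = 5.2864
delay to age 3: R₀ = 0.70 × (0.92 × 7.2) = 0.70 × 6.6240 = 4.6368
Higher: breed at age 2 (5.2864).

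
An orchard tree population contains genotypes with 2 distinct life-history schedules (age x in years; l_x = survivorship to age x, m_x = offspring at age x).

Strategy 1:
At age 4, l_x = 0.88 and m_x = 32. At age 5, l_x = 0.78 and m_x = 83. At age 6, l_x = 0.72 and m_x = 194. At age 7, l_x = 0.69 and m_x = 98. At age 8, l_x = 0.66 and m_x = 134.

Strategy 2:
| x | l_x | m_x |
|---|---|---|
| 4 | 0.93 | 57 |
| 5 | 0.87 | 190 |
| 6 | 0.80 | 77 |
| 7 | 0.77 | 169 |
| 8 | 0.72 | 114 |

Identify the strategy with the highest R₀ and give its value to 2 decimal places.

492.12

Strategy 1: R₀ = 0.88×32 + 0.78×83 + 0.72×194 + 0.69×98 + 0.66×134 = 388.6400
Strategy 2: R₀ = 0.93×57 + 0.87×190 + 0.80×77 + 0.77×169 + 0.72×114 = 492.1200
Highest R₀: strategy 2 with 492.1200.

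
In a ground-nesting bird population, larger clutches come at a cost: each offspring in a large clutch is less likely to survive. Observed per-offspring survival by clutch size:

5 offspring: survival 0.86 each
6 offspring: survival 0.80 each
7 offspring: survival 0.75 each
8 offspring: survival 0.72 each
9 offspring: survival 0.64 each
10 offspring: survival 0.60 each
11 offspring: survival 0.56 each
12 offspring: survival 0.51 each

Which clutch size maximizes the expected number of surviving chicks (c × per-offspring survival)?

Expected surviving chicks = c × s(c):
  c=5: 5 × 0.86 = 4.300
  c=6: 6 × 0.80 = 4.800
  c=7: 7 × 0.75 = 5.250
  c=8: 8 × 0.72 = 5.760
  c=9: 9 × 0.64 = 5.760
  c=10: 10 × 0.60 = 6.000
  c=11: 11 × 0.56 = 6.160
  c=12: 12 × 0.51 = 6.120
Maximum at c = 11 (6.160 surviving chicks).

11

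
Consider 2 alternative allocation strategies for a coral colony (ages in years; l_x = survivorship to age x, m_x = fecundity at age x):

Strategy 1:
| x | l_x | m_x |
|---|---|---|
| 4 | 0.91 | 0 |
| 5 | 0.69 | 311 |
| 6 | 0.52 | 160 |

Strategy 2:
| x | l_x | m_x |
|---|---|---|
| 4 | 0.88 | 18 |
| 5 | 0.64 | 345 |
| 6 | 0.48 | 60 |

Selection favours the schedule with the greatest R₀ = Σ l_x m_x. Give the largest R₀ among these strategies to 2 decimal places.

297.79

Strategy 1: R₀ = 0.91×0 + 0.69×311 + 0.52×160 = 297.7900
Strategy 2: R₀ = 0.88×18 + 0.64×345 + 0.48×60 = 265.4400
Highest R₀: strategy 1 with 297.7900.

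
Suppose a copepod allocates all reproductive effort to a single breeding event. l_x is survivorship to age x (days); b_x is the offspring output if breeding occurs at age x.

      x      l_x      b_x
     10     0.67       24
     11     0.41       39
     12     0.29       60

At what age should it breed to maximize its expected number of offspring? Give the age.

12

Expected offspring if breeding at age x = l_x × b_x:
  age 10: 0.67 × 24 = 16.080
  age 11: 0.41 × 39 = 15.990
  age 12: 0.29 × 60 = 17.400
Maximum at age 12 (17.400).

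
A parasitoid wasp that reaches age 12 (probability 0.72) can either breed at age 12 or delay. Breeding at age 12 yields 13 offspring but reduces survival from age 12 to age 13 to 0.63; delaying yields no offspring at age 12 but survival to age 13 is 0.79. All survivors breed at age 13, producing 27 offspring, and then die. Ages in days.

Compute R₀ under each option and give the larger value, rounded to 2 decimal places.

breed at age 12: R₀ = 0.72 × (13 + 0.63 × 27) = 0.72 × 30.0100 = 21.6072
delay to age 13: R₀ = 0.72 × (0.79 × 27) = 0.72 × 21.3300 = 15.3576
Higher: breed at age 12 (21.6072).

21.61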